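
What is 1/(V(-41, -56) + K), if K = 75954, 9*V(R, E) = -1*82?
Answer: 9/683504 ≈ 1.3167e-5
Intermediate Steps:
V(R, E) = -82/9 (V(R, E) = (-1*82)/9 = (⅑)*(-82) = -82/9)
1/(V(-41, -56) + K) = 1/(-82/9 + 75954) = 1/(683504/9) = 9/683504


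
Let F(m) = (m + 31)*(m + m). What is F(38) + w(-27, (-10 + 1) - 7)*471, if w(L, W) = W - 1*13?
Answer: -8415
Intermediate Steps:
w(L, W) = -13 + W (w(L, W) = W - 13 = -13 + W)
F(m) = 2*m*(31 + m) (F(m) = (31 + m)*(2*m) = 2*m*(31 + m))
F(38) + w(-27, (-10 + 1) - 7)*471 = 2*38*(31 + 38) + (-13 + ((-10 + 1) - 7))*471 = 2*38*69 + (-13 + (-9 - 7))*471 = 5244 + (-13 - 16)*471 = 5244 - 29*471 = 5244 - 13659 = -8415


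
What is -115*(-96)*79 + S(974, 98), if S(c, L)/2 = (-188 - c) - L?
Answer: 869640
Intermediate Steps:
S(c, L) = -376 - 2*L - 2*c (S(c, L) = 2*((-188 - c) - L) = 2*(-188 - L - c) = -376 - 2*L - 2*c)
-115*(-96)*79 + S(974, 98) = -115*(-96)*79 + (-376 - 2*98 - 2*974) = 11040*79 + (-376 - 196 - 1948) = 872160 - 2520 = 869640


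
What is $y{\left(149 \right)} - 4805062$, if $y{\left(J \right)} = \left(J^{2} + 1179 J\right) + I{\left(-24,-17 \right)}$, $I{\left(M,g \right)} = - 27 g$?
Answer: $-4606731$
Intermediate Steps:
$y{\left(J \right)} = 459 + J^{2} + 1179 J$ ($y{\left(J \right)} = \left(J^{2} + 1179 J\right) - -459 = \left(J^{2} + 1179 J\right) + 459 = 459 + J^{2} + 1179 J$)
$y{\left(149 \right)} - 4805062 = \left(459 + 149^{2} + 1179 \cdot 149\right) - 4805062 = \left(459 + 22201 + 175671\right) - 4805062 = 198331 - 4805062 = -4606731$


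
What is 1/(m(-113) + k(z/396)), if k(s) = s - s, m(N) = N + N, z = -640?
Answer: -1/226 ≈ -0.0044248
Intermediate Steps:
m(N) = 2*N
k(s) = 0
1/(m(-113) + k(z/396)) = 1/(2*(-113) + 0) = 1/(-226 + 0) = 1/(-226) = -1/226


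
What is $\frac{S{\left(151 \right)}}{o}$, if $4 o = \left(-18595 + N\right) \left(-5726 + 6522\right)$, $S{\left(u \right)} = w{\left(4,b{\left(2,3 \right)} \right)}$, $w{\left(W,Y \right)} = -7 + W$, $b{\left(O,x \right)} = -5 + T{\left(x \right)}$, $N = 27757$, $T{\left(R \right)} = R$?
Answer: $- \frac{1}{607746} \approx -1.6454 \cdot 10^{-6}$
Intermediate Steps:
$b{\left(O,x \right)} = -5 + x$
$S{\left(u \right)} = -3$ ($S{\left(u \right)} = -7 + 4 = -3$)
$o = 1823238$ ($o = \frac{\left(-18595 + 27757\right) \left(-5726 + 6522\right)}{4} = \frac{9162 \cdot 796}{4} = \frac{1}{4} \cdot 7292952 = 1823238$)
$\frac{S{\left(151 \right)}}{o} = - \frac{3}{1823238} = \left(-3\right) \frac{1}{1823238} = - \frac{1}{607746}$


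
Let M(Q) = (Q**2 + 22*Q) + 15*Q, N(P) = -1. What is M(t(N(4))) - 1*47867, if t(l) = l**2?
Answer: -47829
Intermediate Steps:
M(Q) = Q**2 + 37*Q
M(t(N(4))) - 1*47867 = (-1)**2*(37 + (-1)**2) - 1*47867 = 1*(37 + 1) - 47867 = 1*38 - 47867 = 38 - 47867 = -47829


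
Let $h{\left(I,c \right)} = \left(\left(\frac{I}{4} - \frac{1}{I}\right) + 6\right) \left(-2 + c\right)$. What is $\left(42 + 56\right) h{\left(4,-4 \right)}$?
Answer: $-3969$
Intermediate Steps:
$h{\left(I,c \right)} = \left(-2 + c\right) \left(6 - \frac{1}{I} + \frac{I}{4}\right)$ ($h{\left(I,c \right)} = \left(\left(I \frac{1}{4} - \frac{1}{I}\right) + 6\right) \left(-2 + c\right) = \left(\left(\frac{I}{4} - \frac{1}{I}\right) + 6\right) \left(-2 + c\right) = \left(\left(- \frac{1}{I} + \frac{I}{4}\right) + 6\right) \left(-2 + c\right) = \left(6 - \frac{1}{I} + \frac{I}{4}\right) \left(-2 + c\right) = \left(-2 + c\right) \left(6 - \frac{1}{I} + \frac{I}{4}\right)$)
$\left(42 + 56\right) h{\left(4,-4 \right)} = \left(42 + 56\right) \frac{2 - -4 + \frac{1}{4} \cdot 4 \left(-48 - 8 + 24 \left(-4\right) + 4 \left(-4\right)\right)}{4} = 98 \frac{2 + 4 + \frac{1}{4} \cdot 4 \left(-48 - 8 - 96 - 16\right)}{4} = 98 \frac{2 + 4 + \frac{1}{4} \cdot 4 \left(-168\right)}{4} = 98 \frac{2 + 4 - 168}{4} = 98 \cdot \frac{1}{4} \left(-162\right) = 98 \left(- \frac{81}{2}\right) = -3969$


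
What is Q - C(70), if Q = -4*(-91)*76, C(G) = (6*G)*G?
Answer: -1736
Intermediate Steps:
C(G) = 6*G²
Q = 27664 (Q = 364*76 = 27664)
Q - C(70) = 27664 - 6*70² = 27664 - 6*4900 = 27664 - 1*29400 = 27664 - 29400 = -1736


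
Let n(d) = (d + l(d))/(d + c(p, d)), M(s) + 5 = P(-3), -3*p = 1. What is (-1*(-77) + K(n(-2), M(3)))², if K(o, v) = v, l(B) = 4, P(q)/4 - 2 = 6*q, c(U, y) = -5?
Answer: 64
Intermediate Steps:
p = -⅓ (p = -⅓*1 = -⅓ ≈ -0.33333)
P(q) = 8 + 24*q (P(q) = 8 + 4*(6*q) = 8 + 24*q)
M(s) = -69 (M(s) = -5 + (8 + 24*(-3)) = -5 + (8 - 72) = -5 - 64 = -69)
n(d) = (4 + d)/(-5 + d) (n(d) = (d + 4)/(d - 5) = (4 + d)/(-5 + d))
(-1*(-77) + K(n(-2), M(3)))² = (-1*(-77) - 69)² = (77 - 69)² = 8² = 64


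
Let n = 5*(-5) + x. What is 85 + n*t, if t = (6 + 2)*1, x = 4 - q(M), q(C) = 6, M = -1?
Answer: -131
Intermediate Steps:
x = -2 (x = 4 - 1*6 = 4 - 6 = -2)
t = 8 (t = 8*1 = 8)
n = -27 (n = 5*(-5) - 2 = -25 - 2 = -27)
85 + n*t = 85 - 27*8 = 85 - 216 = -131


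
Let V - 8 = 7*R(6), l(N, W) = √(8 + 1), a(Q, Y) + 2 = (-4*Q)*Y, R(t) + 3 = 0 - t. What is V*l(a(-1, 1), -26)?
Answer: -165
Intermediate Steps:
R(t) = -3 - t (R(t) = -3 + (0 - t) = -3 - t)
a(Q, Y) = -2 - 4*Q*Y (a(Q, Y) = -2 + (-4*Q)*Y = -2 - 4*Q*Y)
l(N, W) = 3 (l(N, W) = √9 = 3)
V = -55 (V = 8 + 7*(-3 - 1*6) = 8 + 7*(-3 - 6) = 8 + 7*(-9) = 8 - 63 = -55)
V*l(a(-1, 1), -26) = -55*3 = -165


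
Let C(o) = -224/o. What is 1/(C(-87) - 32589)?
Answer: -87/2835019 ≈ -3.0688e-5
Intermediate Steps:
1/(C(-87) - 32589) = 1/(-224/(-87) - 32589) = 1/(-224*(-1/87) - 32589) = 1/(224/87 - 32589) = 1/(-2835019/87) = -87/2835019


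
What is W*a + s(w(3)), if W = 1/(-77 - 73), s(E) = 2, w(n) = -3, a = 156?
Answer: 24/25 ≈ 0.96000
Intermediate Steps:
W = -1/150 (W = 1/(-150) = -1/150 ≈ -0.0066667)
W*a + s(w(3)) = -1/150*156 + 2 = -26/25 + 2 = 24/25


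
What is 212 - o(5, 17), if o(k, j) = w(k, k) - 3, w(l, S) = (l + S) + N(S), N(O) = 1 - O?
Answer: 209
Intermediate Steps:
w(l, S) = 1 + l (w(l, S) = (l + S) + (1 - S) = (S + l) + (1 - S) = 1 + l)
o(k, j) = -2 + k (o(k, j) = (1 + k) - 3 = -2 + k)
212 - o(5, 17) = 212 - (-2 + 5) = 212 - 1*3 = 212 - 3 = 209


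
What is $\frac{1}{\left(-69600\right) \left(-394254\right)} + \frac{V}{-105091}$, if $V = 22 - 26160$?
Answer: $\frac{102461252760613}{411957897019200} \approx 0.24872$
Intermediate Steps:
$V = -26138$ ($V = 22 - 26160 = -26138$)
$\frac{1}{\left(-69600\right) \left(-394254\right)} + \frac{V}{-105091} = \frac{1}{\left(-69600\right) \left(-394254\right)} - \frac{26138}{-105091} = \left(- \frac{1}{69600}\right) \left(- \frac{1}{394254}\right) - - \frac{3734}{15013} = \frac{1}{27440078400} + \frac{3734}{15013} = \frac{102461252760613}{411957897019200}$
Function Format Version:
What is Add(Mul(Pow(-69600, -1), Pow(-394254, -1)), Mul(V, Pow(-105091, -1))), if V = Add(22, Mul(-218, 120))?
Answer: Rational(102461252760613, 411957897019200) ≈ 0.24872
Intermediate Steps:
V = -26138 (V = Add(22, -26160) = -26138)
Add(Mul(Pow(-69600, -1), Pow(-394254, -1)), Mul(V, Pow(-105091, -1))) = Add(Mul(Pow(-69600, -1), Pow(-394254, -1)), Mul(-26138, Pow(-105091, -1))) = Add(Mul(Rational(-1, 69600), Rational(-1, 394254)), Mul(-26138, Rational(-1, 105091))) = Add(Rational(1, 27440078400), Rational(3734, 15013)) = Rational(102461252760613, 411957897019200)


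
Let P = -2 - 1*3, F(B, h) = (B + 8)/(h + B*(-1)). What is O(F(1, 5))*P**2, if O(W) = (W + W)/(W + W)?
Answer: 25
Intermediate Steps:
F(B, h) = (8 + B)/(h - B)
P = -5 (P = -2 - 3 = -5)
O(W) = 1 (O(W) = (2*W)/((2*W)) = (2*W)*(1/(2*W)) = 1)
O(F(1, 5))*P**2 = 1*(-5)**2 = 1*25 = 25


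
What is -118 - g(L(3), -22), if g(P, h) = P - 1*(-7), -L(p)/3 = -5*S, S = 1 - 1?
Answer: -125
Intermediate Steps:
S = 0
L(p) = 0 (L(p) = -(-15)*0 = -3*0 = 0)
g(P, h) = 7 + P (g(P, h) = P + 7 = 7 + P)
-118 - g(L(3), -22) = -118 - (7 + 0) = -118 - 1*7 = -118 - 7 = -125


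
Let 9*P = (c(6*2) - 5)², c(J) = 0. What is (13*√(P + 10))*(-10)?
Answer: -130*√115/3 ≈ -464.70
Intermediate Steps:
P = 25/9 (P = (0 - 5)²/9 = (⅑)*(-5)² = (⅑)*25 = 25/9 ≈ 2.7778)
(13*√(P + 10))*(-10) = (13*√(25/9 + 10))*(-10) = (13*√(115/9))*(-10) = (13*(√115/3))*(-10) = (13*√115/3)*(-10) = -130*√115/3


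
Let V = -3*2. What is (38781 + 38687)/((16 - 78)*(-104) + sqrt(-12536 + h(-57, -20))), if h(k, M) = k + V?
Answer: 499513664/41589303 - 77468*I*sqrt(12599)/41589303 ≈ 12.011 - 0.20908*I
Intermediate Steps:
V = -6
h(k, M) = -6 + k (h(k, M) = k - 6 = -6 + k)
(38781 + 38687)/((16 - 78)*(-104) + sqrt(-12536 + h(-57, -20))) = (38781 + 38687)/((16 - 78)*(-104) + sqrt(-12536 + (-6 - 57))) = 77468/(-62*(-104) + sqrt(-12536 - 63)) = 77468/(6448 + sqrt(-12599)) = 77468/(6448 + I*sqrt(12599))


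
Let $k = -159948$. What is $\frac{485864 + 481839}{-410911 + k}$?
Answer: $- \frac{967703}{570859} \approx -1.6952$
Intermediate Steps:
$\frac{485864 + 481839}{-410911 + k} = \frac{485864 + 481839}{-410911 - 159948} = \frac{967703}{-570859} = 967703 \left(- \frac{1}{570859}\right) = - \frac{967703}{570859}$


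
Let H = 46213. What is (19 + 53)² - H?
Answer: -41029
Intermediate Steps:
(19 + 53)² - H = (19 + 53)² - 1*46213 = 72² - 46213 = 5184 - 46213 = -41029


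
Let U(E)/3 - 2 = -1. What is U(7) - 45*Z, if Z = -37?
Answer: 1668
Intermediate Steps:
U(E) = 3 (U(E) = 6 + 3*(-1) = 6 - 3 = 3)
U(7) - 45*Z = 3 - 45*(-37) = 3 + 1665 = 1668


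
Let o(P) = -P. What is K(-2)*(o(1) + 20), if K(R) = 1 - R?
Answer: 57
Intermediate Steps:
K(-2)*(o(1) + 20) = (1 - 1*(-2))*(-1*1 + 20) = (1 + 2)*(-1 + 20) = 3*19 = 57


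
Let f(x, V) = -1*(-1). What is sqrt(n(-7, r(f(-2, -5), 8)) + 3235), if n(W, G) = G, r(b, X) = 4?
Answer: sqrt(3239) ≈ 56.912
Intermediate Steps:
f(x, V) = 1
sqrt(n(-7, r(f(-2, -5), 8)) + 3235) = sqrt(4 + 3235) = sqrt(3239)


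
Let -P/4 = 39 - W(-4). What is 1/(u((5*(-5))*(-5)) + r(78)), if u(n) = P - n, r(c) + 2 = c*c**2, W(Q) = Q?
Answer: 1/474253 ≈ 2.1086e-6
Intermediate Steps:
r(c) = -2 + c**3 (r(c) = -2 + c*c**2 = -2 + c**3)
P = -172 (P = -4*(39 - 1*(-4)) = -4*(39 + 4) = -4*43 = -172)
u(n) = -172 - n
1/(u((5*(-5))*(-5)) + r(78)) = 1/((-172 - 5*(-5)*(-5)) + (-2 + 78**3)) = 1/((-172 - (-25)*(-5)) + (-2 + 474552)) = 1/((-172 - 1*125) + 474550) = 1/((-172 - 125) + 474550) = 1/(-297 + 474550) = 1/474253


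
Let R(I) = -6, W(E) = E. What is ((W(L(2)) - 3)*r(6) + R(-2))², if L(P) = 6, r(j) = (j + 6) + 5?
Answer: 2025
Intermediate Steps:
r(j) = 11 + j (r(j) = (6 + j) + 5 = 11 + j)
((W(L(2)) - 3)*r(6) + R(-2))² = ((6 - 3)*(11 + 6) - 6)² = (3*17 - 6)² = (51 - 6)² = 45² = 2025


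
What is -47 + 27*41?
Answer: 1060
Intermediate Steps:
-47 + 27*41 = -47 + 1107 = 1060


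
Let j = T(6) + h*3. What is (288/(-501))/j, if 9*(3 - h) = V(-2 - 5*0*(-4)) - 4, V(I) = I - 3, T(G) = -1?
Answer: -96/1837 ≈ -0.052259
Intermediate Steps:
V(I) = -3 + I
h = 4 (h = 3 - ((-3 + (-2 - 5*0*(-4))) - 4)/9 = 3 - ((-3 + (-2 + 0*(-4))) - 4)/9 = 3 - ((-3 + (-2 + 0)) - 4)/9 = 3 - ((-3 - 2) - 4)/9 = 3 - (-5 - 4)/9 = 3 - ⅑*(-9) = 3 + 1 = 4)
j = 11 (j = -1 + 4*3 = -1 + 12 = 11)
(288/(-501))/j = (288/(-501))/11 = (288*(-1/501))*(1/11) = -96/167*1/11 = -96/1837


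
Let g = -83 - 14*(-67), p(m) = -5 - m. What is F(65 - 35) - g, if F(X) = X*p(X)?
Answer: -1905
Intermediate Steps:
F(X) = X*(-5 - X)
g = 855 (g = -83 + 938 = 855)
F(65 - 35) - g = -(65 - 35)*(5 + (65 - 35)) - 1*855 = -1*30*(5 + 30) - 855 = -1*30*35 - 855 = -1050 - 855 = -1905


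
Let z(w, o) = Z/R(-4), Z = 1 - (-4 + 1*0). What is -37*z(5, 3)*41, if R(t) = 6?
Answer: -7585/6 ≈ -1264.2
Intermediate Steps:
Z = 5 (Z = 1 - (-4 + 0) = 1 - 1*(-4) = 1 + 4 = 5)
z(w, o) = 5/6
-37*z(5, 3)*41 = -37*5/6*41 = -185/6*41 = -7585/6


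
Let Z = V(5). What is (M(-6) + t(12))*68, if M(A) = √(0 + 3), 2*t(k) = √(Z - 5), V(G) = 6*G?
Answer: 170 + 68*√3 ≈ 287.78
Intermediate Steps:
Z = 30 (Z = 6*5 = 30)
t(k) = 5/2 (t(k) = √(30 - 5)/2 = √25/2 = (½)*5 = 5/2)
M(A) = √3
(M(-6) + t(12))*68 = (√3 + 5/2)*68 = (5/2 + √3)*68 = 170 + 68*√3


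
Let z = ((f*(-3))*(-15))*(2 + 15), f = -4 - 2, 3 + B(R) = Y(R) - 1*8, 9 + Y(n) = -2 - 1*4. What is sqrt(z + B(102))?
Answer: 2*I*sqrt(1154) ≈ 67.941*I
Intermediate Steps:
Y(n) = -15 (Y(n) = -9 + (-2 - 1*4) = -9 + (-2 - 4) = -9 - 6 = -15)
B(R) = -26 (B(R) = -3 + (-15 - 1*8) = -3 + (-15 - 8) = -3 - 23 = -26)
f = -6
z = -4590 (z = (-6*(-3)*(-15))*(2 + 15) = (18*(-15))*17 = -270*17 = -4590)
sqrt(z + B(102)) = sqrt(-4590 - 26) = sqrt(-4616) = 2*I*sqrt(1154)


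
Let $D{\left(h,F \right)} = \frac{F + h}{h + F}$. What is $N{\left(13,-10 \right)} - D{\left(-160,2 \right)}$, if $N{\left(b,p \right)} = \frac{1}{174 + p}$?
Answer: $- \frac{163}{164} \approx -0.9939$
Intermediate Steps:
$D{\left(h,F \right)} = 1$ ($D{\left(h,F \right)} = \frac{F + h}{F + h} = 1$)
$N{\left(13,-10 \right)} - D{\left(-160,2 \right)} = \frac{1}{174 - 10} - 1 = \frac{1}{164} - 1 = - \frac{163}{164}$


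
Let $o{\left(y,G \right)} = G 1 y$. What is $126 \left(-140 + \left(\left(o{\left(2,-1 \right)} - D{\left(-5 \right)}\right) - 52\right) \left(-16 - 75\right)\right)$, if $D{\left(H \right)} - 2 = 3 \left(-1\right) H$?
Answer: $796446$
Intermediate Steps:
$D{\left(H \right)} = 2 - 3 H$ ($D{\left(H \right)} = 2 + 3 \left(-1\right) H = 2 - 3 H$)
$o{\left(y,G \right)} = G y$
$126 \left(-140 + \left(\left(o{\left(2,-1 \right)} - D{\left(-5 \right)}\right) - 52\right) \left(-16 - 75\right)\right) = 126 \left(-140 + \left(\left(\left(-1\right) 2 - \left(2 - -15\right)\right) - 52\right) \left(-16 - 75\right)\right) = 126 \left(-140 + \left(\left(-2 - \left(2 + 15\right)\right) - 52\right) \left(-91\right)\right) = 126 \left(-140 + \left(\left(-2 - 17\right) - 52\right) \left(-91\right)\right) = 126 \left(-140 + \left(-19 - 52\right) \left(-91\right)\right) = 126 \left(-140 - -6461\right) = 126 \left(-140 + 6461\right) = 126 \cdot 6321 = 796446$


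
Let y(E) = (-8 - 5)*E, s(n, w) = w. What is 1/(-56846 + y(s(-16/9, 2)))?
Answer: -1/56872 ≈ -1.7583e-5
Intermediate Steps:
y(E) = -13*E
1/(-56846 + y(s(-16/9, 2))) = 1/(-56846 - 13*2) = 1/(-56846 - 26) = 1/(-56872) = -1/56872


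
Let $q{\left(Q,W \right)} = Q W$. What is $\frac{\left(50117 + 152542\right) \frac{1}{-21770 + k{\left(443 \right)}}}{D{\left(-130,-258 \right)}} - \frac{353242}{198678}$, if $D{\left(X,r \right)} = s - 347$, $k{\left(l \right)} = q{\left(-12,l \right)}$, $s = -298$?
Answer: $- \frac{23763720461}{13453480770} \approx -1.7664$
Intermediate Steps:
$k{\left(l \right)} = - 12 l$
$D{\left(X,r \right)} = -645$ ($D{\left(X,r \right)} = -298 - 347 = -645$)
$\frac{\left(50117 + 152542\right) \frac{1}{-21770 + k{\left(443 \right)}}}{D{\left(-130,-258 \right)}} - \frac{353242}{198678} = \frac{\left(50117 + 152542\right) \frac{1}{-21770 - 5316}}{-645} - \frac{353242}{198678} = \frac{202659}{-21770 - 5316} \left(- \frac{1}{645}\right) - \frac{176621}{99339} = \frac{202659}{-27086} \left(- \frac{1}{645}\right) - \frac{176621}{99339} = 202659 \left(- \frac{1}{27086}\right) \left(- \frac{1}{645}\right) - \frac{176621}{99339} = \left(- \frac{202659}{27086}\right) \left(- \frac{1}{645}\right) - \frac{176621}{99339} = \frac{1571}{135430} - \frac{176621}{99339} = - \frac{23763720461}{13453480770}$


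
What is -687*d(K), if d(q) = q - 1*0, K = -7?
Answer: 4809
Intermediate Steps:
d(q) = q (d(q) = q + 0 = q)
-687*d(K) = -687*(-7) = 4809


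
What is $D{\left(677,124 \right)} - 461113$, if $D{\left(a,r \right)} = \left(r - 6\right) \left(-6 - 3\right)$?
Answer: $-462175$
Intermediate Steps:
$D{\left(a,r \right)} = 54 - 9 r$ ($D{\left(a,r \right)} = \left(-6 + r\right) \left(-9\right) = 54 - 9 r$)
$D{\left(677,124 \right)} - 461113 = \left(54 - 1116\right) - 461113 = -1062 - 461113 = -462175$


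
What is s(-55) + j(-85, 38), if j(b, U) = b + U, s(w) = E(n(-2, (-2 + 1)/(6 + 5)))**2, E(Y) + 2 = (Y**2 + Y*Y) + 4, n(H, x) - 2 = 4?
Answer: 5429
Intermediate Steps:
n(H, x) = 6 (n(H, x) = 2 + 4 = 6)
E(Y) = 2 + 2*Y**2 (E(Y) = -2 + ((Y**2 + Y*Y) + 4) = -2 + ((Y**2 + Y**2) + 4) = -2 + (2*Y**2 + 4) = -2 + (4 + 2*Y**2) = 2 + 2*Y**2)
s(w) = 5476 (s(w) = (2 + 2*6**2)**2 = (2 + 2*36)**2 = (2 + 72)**2 = 74**2 = 5476)
j(b, U) = U + b
s(-55) + j(-85, 38) = 5476 + (38 - 85) = 5476 - 47 = 5429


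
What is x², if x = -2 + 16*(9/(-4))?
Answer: 1444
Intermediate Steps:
x = -38 (x = -2 + 16*(9*(-¼)) = -2 + 16*(-9/4) = -2 - 36 = -38)
x² = (-38)² = 1444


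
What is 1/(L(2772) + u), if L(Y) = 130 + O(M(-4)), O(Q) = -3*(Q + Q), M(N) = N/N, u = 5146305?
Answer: 1/5146429 ≈ 1.9431e-7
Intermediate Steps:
M(N) = 1
O(Q) = -6*Q
L(Y) = 124 (L(Y) = 130 - 6*1 = 130 - 6 = 124)
1/(L(2772) + u) = 1/(124 + 5146305) = 1/5146429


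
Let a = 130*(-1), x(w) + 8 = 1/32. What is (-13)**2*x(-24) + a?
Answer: -47255/32 ≈ -1476.7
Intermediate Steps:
x(w) = -255/32 (x(w) = -8 + 1/32 = -255/32)
a = -130
(-13)**2*x(-24) + a = (-13)**2*(-255/32) - 130 = 169*(-255/32) - 130 = -43095/32 - 130 = -47255/32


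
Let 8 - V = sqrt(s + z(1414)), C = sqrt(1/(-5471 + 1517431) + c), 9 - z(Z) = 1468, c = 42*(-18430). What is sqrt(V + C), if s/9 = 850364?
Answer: sqrt(1143011520800 - 142876440100*sqrt(7651817) + 188995*I*sqrt(442379748894846010))/377990 ≈ 8.2741 + 53.166*I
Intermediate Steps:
c = -774060
z(Z) = -1459 (z(Z) = 9 - 1*1468 = 9 - 1468 = -1459)
s = 7653276 (s = 9*850364 = 7653276)
C = I*sqrt(442379748894846010)/755980 (C = sqrt(1/(-5471 + 1517431) - 774060) = sqrt(1/1511960 - 774060) = sqrt(-1170347757599/1511960) = I*sqrt(442379748894846010)/755980 ≈ 879.81*I)
V = 8 - sqrt(7651817) (V = 8 - sqrt(7653276 - 1459) = 8 - sqrt(7651817) ≈ -2758.2)
sqrt(V + C) = sqrt((8 - sqrt(7651817)) + I*sqrt(442379748894846010)/755980) = sqrt(8 - sqrt(7651817) + I*sqrt(442379748894846010)/755980)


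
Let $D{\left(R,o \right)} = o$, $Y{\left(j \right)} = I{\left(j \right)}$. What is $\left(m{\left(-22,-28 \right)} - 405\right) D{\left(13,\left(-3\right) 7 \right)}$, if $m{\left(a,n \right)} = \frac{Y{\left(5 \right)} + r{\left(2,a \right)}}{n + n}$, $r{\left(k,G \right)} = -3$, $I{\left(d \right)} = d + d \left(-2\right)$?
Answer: $8502$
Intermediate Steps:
$I{\left(d \right)} = - d$ ($I{\left(d \right)} = d - 2 d = - d$)
$Y{\left(j \right)} = - j$
$m{\left(a,n \right)} = - \frac{4}{n}$ ($m{\left(a,n \right)} = \frac{\left(-1\right) 5 - 3}{n + n} = \frac{-5 - 3}{2 n} = - 8 \frac{1}{2 n} = - \frac{4}{n}$)
$\left(m{\left(-22,-28 \right)} - 405\right) D{\left(13,\left(-3\right) 7 \right)} = \left(- \frac{4}{-28} - 405\right) \left(\left(-3\right) 7\right) = \left(\left(-4\right) \left(- \frac{1}{28}\right) - 405\right) \left(-21\right) = \left(\frac{1}{7} - 405\right) \left(-21\right) = \left(- \frac{2834}{7}\right) \left(-21\right) = 8502$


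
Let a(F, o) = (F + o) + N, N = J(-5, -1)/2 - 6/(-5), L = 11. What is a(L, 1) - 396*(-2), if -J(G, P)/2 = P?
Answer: 4031/5 ≈ 806.20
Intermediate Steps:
J(G, P) = -2*P
N = 11/5 (N = -2*(-1)/2 - 6/(-5) = 2*(1/2) - 6*(-1/5) = 1 + 6/5 = 11/5 ≈ 2.2000)
a(F, o) = 11/5 + F + o (a(F, o) = (F + o) + 11/5 = 11/5 + F + o)
a(L, 1) - 396*(-2) = (11/5 + 11 + 1) - 396*(-2) = 71/5 - 36*(-22) = 71/5 + 792 = 4031/5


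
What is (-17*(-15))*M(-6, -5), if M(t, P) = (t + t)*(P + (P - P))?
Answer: 15300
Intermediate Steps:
M(t, P) = 2*P*t (M(t, P) = (2*t)*(P + 0) = (2*t)*P = 2*P*t)
(-17*(-15))*M(-6, -5) = (-17*(-15))*(2*(-5)*(-6)) = 255*60 = 15300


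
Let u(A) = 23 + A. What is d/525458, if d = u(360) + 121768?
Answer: 122151/525458 ≈ 0.23247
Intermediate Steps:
d = 122151 (d = (23 + 360) + 121768 = 383 + 121768 = 122151)
d/525458 = 122151/525458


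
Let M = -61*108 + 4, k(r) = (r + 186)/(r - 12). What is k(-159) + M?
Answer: -125099/19 ≈ -6584.2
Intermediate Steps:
k(r) = (186 + r)/(-12 + r)
M = -6584 (M = -6588 + 4 = -6584)
k(-159) + M = (186 - 159)/(-12 - 159) - 6584 = 27/(-171) - 6584 = -1/171*27 - 6584 = -3/19 - 6584 = -125099/19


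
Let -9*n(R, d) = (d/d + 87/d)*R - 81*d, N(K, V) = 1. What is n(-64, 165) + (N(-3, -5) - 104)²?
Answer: 1997302/165 ≈ 12105.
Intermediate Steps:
n(R, d) = 9*d - R*(1 + 87/d)/9 (n(R, d) = -((d/d + 87/d)*R - 81*d)/9 = -((1 + 87/d)*R - 81*d)/9 = -(R*(1 + 87/d) - 81*d)/9 = -(-81*d + R*(1 + 87/d))/9 = 9*d - R*(1 + 87/d)/9)
n(-64, 165) + (N(-3, -5) - 104)² = (9*165 - ⅑*(-64) - 29/3*(-64)/165) + (1 - 104)² = (1485 + 64/9 - 29/3*(-64)*1/165) + (-103)² = (1485 + 64/9 + 1856/495) + 10609 = 246817/165 + 10609 = 1997302/165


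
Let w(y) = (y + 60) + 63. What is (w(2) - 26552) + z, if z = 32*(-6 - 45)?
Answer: -28059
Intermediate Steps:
z = -1632 (z = 32*(-51) = -1632)
w(y) = 123 + y (w(y) = (60 + y) + 63 = 123 + y)
(w(2) - 26552) + z = ((123 + 2) - 26552) - 1632 = (125 - 26552) - 1632 = -26427 - 1632 = -28059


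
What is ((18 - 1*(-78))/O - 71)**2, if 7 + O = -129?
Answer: 1485961/289 ≈ 5141.7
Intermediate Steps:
O = -136 (O = -7 - 129 = -136)
((18 - 1*(-78))/O - 71)**2 = ((18 - 1*(-78))/(-136) - 71)**2 = ((18 + 78)*(-1/136) - 71)**2 = (96*(-1/136) - 71)**2 = (-12/17 - 71)**2 = (-1219/17)**2 = 1485961/289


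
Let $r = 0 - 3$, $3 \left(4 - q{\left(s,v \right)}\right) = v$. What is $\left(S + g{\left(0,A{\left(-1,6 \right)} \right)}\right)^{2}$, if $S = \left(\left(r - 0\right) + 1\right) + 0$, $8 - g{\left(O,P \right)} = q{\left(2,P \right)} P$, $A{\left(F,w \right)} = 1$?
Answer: $\frac{49}{9} \approx 5.4444$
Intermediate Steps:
$q{\left(s,v \right)} = 4 - \frac{v}{3}$
$r = -3$
$g{\left(O,P \right)} = 8 - P \left(4 - \frac{P}{3}\right)$ ($g{\left(O,P \right)} = 8 - \left(4 - \frac{P}{3}\right) P = 8 - P \left(4 - \frac{P}{3}\right)$)
$S = -2$ ($S = \left(\left(-3 - 0\right) + 1\right) + 0 = \left(\left(-3 + 0\right) + 1\right) + 0 = \left(-3 + 1\right) + 0 = -2 + 0 = -2$)
$\left(S + g{\left(0,A{\left(-1,6 \right)} \right)}\right)^{2} = \left(-2 + \left(8 + \frac{1}{3} \cdot 1 \left(-12 + 1\right)\right)\right)^{2} = \left(-2 + \left(8 + \frac{1}{3} \cdot 1 \left(-11\right)\right)\right)^{2} = \left(-2 + \left(8 - \frac{11}{3}\right)\right)^{2} = \left(-2 + \frac{13}{3}\right)^{2} = \left(\frac{7}{3}\right)^{2} = \frac{49}{9}$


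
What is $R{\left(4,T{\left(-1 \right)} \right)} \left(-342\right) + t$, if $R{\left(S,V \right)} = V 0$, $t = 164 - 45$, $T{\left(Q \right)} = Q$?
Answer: $119$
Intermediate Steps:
$t = 119$ ($t = 164 - 45 = 119$)
$R{\left(S,V \right)} = 0$
$R{\left(4,T{\left(-1 \right)} \right)} \left(-342\right) + t = 0 \left(-342\right) + 119 = 0 + 119 = 119$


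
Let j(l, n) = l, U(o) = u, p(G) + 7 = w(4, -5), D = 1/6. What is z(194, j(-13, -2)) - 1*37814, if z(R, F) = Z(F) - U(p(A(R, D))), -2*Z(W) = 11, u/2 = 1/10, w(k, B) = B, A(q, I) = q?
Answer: -378197/10 ≈ -37820.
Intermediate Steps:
D = ⅙ ≈ 0.16667
p(G) = -12 (p(G) = -7 - 5 = -12)
u = ⅕ (u = 2/10 = 2*(⅒) = ⅕ ≈ 0.20000)
U(o) = ⅕
Z(W) = -11/2 (Z(W) = -½*11 = -11/2)
z(R, F) = -57/10 (z(R, F) = -11/2 - 1*⅕ = -11/2 - ⅕ = -57/10)
z(194, j(-13, -2)) - 1*37814 = -57/10 - 1*37814 = -57/10 - 37814 = -378197/10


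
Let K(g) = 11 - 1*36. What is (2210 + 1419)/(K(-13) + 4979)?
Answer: 3629/4954 ≈ 0.73254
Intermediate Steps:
K(g) = -25 (K(g) = 11 - 36 = -25)
(2210 + 1419)/(K(-13) + 4979) = (2210 + 1419)/(-25 + 4979) = 3629/4954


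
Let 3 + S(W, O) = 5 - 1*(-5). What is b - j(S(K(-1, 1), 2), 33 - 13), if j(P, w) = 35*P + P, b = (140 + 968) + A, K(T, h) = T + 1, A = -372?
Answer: 484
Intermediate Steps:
K(T, h) = 1 + T
S(W, O) = 7 (S(W, O) = -3 + (5 - 1*(-5)) = -3 + (5 + 5) = -3 + 10 = 7)
b = 736 (b = (140 + 968) - 372 = 1108 - 372 = 736)
j(P, w) = 36*P
b - j(S(K(-1, 1), 2), 33 - 13) = 736 - 36*7 = 736 - 1*252 = 736 - 252 = 484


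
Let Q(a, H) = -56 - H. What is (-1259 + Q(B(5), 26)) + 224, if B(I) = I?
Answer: -1117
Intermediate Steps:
(-1259 + Q(B(5), 26)) + 224 = (-1259 + (-56 - 1*26)) + 224 = (-1259 + (-56 - 26)) + 224 = (-1259 - 82) + 224 = -1341 + 224 = -1117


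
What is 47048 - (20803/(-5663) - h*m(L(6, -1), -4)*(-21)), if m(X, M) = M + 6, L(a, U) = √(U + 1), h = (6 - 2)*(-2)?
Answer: 268356395/5663 ≈ 47388.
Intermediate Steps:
h = -8 (h = 4*(-2) = -8)
L(a, U) = √(1 + U)
m(X, M) = 6 + M
47048 - (20803/(-5663) - h*m(L(6, -1), -4)*(-21)) = 47048 - (20803/(-5663) - (-8*(6 - 4))*(-21)) = 47048 - (20803*(-1/5663) - (-8*2)*(-21)) = 47048 - (-20803/5663 - (-16)*(-21)) = 47048 - (-20803/5663 - 1*336) = 47048 - (-20803/5663 - 336) = 47048 - 1*(-1923571/5663) = 47048 + 1923571/5663 = 268356395/5663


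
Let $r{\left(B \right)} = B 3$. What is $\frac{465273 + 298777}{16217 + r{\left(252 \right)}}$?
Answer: $\frac{764050}{16973} \approx 45.016$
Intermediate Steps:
$r{\left(B \right)} = 3 B$
$\frac{465273 + 298777}{16217 + r{\left(252 \right)}} = \frac{465273 + 298777}{16217 + 3 \cdot 252} = \frac{764050}{16217 + 756} = \frac{764050}{16973}$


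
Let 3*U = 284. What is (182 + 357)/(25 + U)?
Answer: 1617/359 ≈ 4.5042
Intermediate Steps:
U = 284/3 (U = (⅓)*284 = 284/3 ≈ 94.667)
(182 + 357)/(25 + U) = (182 + 357)/(25 + 284/3) = 539/(359/3) = 539*(3/359) = 1617/359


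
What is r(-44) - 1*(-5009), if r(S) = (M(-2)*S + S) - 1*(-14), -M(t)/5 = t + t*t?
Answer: 5419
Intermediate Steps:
M(t) = -5*t - 5*t² (M(t) = -5*(t + t*t) = -5*(t + t²) = -5*t - 5*t²)
r(S) = 14 - 9*S (r(S) = ((-5*(-2)*(1 - 2))*S + S) - 1*(-14) = ((-5*(-2)*(-1))*S + S) + 14 = (-10*S + S) + 14 = -9*S + 14 = 14 - 9*S)
r(-44) - 1*(-5009) = (14 - 9*(-44)) - 1*(-5009) = (14 + 396) + 5009 = 410 + 5009 = 5419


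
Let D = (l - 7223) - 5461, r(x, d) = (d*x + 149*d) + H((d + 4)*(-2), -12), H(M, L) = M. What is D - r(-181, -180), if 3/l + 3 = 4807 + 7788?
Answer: -236679229/12592 ≈ -18796.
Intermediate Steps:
l = 3/12592 (l = 3/(-3 + (4807 + 7788)) = 3/(-3 + 12595) = 3/12592 ≈ 0.00023825)
r(x, d) = -8 + 147*d + d*x (r(x, d) = (d*x + 149*d) + (d + 4)*(-2) = (149*d + d*x) + (4 + d)*(-2) = (149*d + d*x) + (-8 - 2*d) = -8 + 147*d + d*x)
D = -159716925/12592 (D = (3/12592 - 7223) - 5461 = -90952013/12592 - 5461 = -159716925/12592 ≈ -12684.)
D - r(-181, -180) = -159716925/12592 - (-8 + 147*(-180) - 180*(-181)) = -159716925/12592 - (-8 - 26460 + 32580) = -159716925/12592 - 1*6112 = -159716925/12592 - 6112 = -236679229/12592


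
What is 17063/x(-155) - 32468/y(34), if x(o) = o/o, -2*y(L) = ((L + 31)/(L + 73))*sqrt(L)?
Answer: 17063 + 3474076*sqrt(34)/1105 ≈ 35395.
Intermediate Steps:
y(L) = -sqrt(L)*(31 + L)/(2*(73 + L)) (y(L) = -(L + 31)/(L + 73)*sqrt(L)/2 = -(31 + L)/(73 + L)*sqrt(L)/2 = -sqrt(L)*(31 + L)/(2*(73 + L)))
x(o) = 1
17063/x(-155) - 32468/y(34) = 17063/1 - 32468*sqrt(34)*(73 + 34)/(17*(-31 - 1*34)) = 17063*1 - 32468*107*sqrt(34)/(17*(-31 - 34)) = 17063 - 32468*(-107*sqrt(34)/1105) = 17063 - (-3474076)*sqrt(34)/1105 = 17063 + 3474076*sqrt(34)/1105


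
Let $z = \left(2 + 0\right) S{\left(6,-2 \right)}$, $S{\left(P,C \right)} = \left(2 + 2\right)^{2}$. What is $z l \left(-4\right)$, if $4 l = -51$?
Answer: $1632$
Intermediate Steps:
$S{\left(P,C \right)} = 16$ ($S{\left(P,C \right)} = 4^{2} = 16$)
$l = - \frac{51}{4}$ ($l = \frac{1}{4} \left(-51\right) = - \frac{51}{4} \approx -12.75$)
$z = 32$ ($z = \left(2 + 0\right) 16 = 2 \cdot 16 = 32$)
$z l \left(-4\right) = 32 \left(- \frac{51}{4}\right) \left(-4\right) = \left(-408\right) \left(-4\right) = 1632$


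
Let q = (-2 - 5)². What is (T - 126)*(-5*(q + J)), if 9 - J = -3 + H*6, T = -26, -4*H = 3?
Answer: 49780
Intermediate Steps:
H = -¾ (H = -¼*3 = -¾ ≈ -0.75000)
q = 49 (q = (-7)² = 49)
J = 33/2 (J = 9 - (-3 - ¾*6) = 9 - (-3 - 9/2) = 9 - 1*(-15/2) = 9 + 15/2 = 33/2 ≈ 16.500)
(T - 126)*(-5*(q + J)) = (-26 - 126)*(-5*(49 + 33/2)) = -(-760)*131/2 = -152*(-655/2) = 49780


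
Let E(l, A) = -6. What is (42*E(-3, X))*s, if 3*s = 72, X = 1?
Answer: -6048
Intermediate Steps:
s = 24 (s = (⅓)*72 = 24)
(42*E(-3, X))*s = (42*(-6))*24 = -252*24 = -6048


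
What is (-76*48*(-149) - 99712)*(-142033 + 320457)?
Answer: 79191708160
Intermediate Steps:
(-76*48*(-149) - 99712)*(-142033 + 320457) = (-3648*(-149) - 99712)*178424 = (543552 - 99712)*178424 = 443840*178424 = 79191708160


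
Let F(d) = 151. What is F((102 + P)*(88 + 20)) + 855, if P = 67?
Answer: 1006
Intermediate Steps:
F((102 + P)*(88 + 20)) + 855 = 151 + 855 = 1006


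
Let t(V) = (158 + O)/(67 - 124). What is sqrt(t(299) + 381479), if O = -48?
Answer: sqrt(1239419001)/57 ≈ 617.64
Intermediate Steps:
t(V) = -110/57 (t(V) = (158 - 48)/(67 - 124) = 110/(-57) = 110*(-1/57) = -110/57)
sqrt(t(299) + 381479) = sqrt(-110/57 + 381479) = sqrt(21744193/57) = sqrt(1239419001)/57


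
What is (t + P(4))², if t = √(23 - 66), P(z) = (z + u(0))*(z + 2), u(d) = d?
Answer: (24 + I*√43)² ≈ 533.0 + 314.76*I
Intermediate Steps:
P(z) = z*(2 + z) (P(z) = (z + 0)*(z + 2) = z*(2 + z))
t = I*√43 (t = √(-43) = I*√43 ≈ 6.5574*I)
(t + P(4))² = (I*√43 + 4*(2 + 4))² = (I*√43 + 4*6)² = (I*√43 + 24)² = (24 + I*√43)²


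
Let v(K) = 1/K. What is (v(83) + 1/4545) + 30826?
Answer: 11628650738/377235 ≈ 30826.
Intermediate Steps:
(v(83) + 1/4545) + 30826 = (1/83 + 1/4545) + 30826 = 4628/377235 + 30826 = 11628650738/377235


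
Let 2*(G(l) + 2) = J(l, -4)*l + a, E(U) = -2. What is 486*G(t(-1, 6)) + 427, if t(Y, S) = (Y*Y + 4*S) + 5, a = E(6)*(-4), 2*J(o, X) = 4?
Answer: 15979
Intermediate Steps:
J(o, X) = 2 (J(o, X) = (½)*4 = 2)
a = 8 (a = -2*(-4) = 8)
t(Y, S) = 5 + Y² + 4*S (t(Y, S) = (Y² + 4*S) + 5 = 5 + Y² + 4*S)
G(l) = 2 + l (G(l) = -2 + (2*l + 8)/2 = -2 + (8 + 2*l)/2 = -2 + (4 + l) = 2 + l)
486*G(t(-1, 6)) + 427 = 486*(2 + (5 + (-1)² + 4*6)) + 427 = 486*(2 + (5 + 1 + 24)) + 427 = 486*(2 + 30) + 427 = 486*32 + 427 = 15552 + 427 = 15979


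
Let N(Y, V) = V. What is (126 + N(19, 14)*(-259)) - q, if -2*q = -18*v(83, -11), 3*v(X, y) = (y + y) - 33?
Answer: -3335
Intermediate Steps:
v(X, y) = -11 + 2*y/3 (v(X, y) = ((y + y) - 33)/3 = (2*y - 33)/3 = (-33 + 2*y)/3 = -11 + 2*y/3)
q = -165 (q = -(-9)*(-11 + (2/3)*(-11)) = -(-9)*(-11 - 22/3) = -(-9)*(-55)/3 = -1/2*330 = -165)
(126 + N(19, 14)*(-259)) - q = (126 + 14*(-259)) - 1*(-165) = (126 - 3626) + 165 = -3500 + 165 = -3335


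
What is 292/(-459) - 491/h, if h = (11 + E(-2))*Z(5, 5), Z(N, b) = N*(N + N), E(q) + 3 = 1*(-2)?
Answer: -104323/45900 ≈ -2.2728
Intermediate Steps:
E(q) = -5 (E(q) = -3 + 1*(-2) = -3 - 2 = -5)
Z(N, b) = 2*N**2 (Z(N, b) = N*(2*N) = 2*N**2)
h = 300 (h = (11 - 5)*(2*5**2) = 6*(2*25) = 6*50 = 300)
292/(-459) - 491/h = 292/(-459) - 491/300 = 292*(-1/459) - 491*1/300 = -292/459 - 491/300 = -104323/45900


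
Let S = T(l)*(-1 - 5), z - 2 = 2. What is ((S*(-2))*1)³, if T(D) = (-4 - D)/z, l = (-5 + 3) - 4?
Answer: 216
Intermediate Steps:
z = 4 (z = 2 + 2 = 4)
l = -6 (l = -2 - 4 = -6)
T(D) = -1 - D/4 (T(D) = (-4 - D)/4 = (-4 - D)*(¼) = -1 - D/4)
S = -3 (S = (-1 - ¼*(-6))*(-1 - 5) = (-1 + 3/2)*(-6) = (½)*(-6) = -3)
((S*(-2))*1)³ = (-3*(-2)*1)³ = (6*1)³ = 6³ = 216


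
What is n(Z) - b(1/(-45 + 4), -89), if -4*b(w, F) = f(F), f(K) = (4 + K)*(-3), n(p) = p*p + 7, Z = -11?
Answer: 767/4 ≈ 191.75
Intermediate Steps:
n(p) = 7 + p² (n(p) = p² + 7 = 7 + p²)
f(K) = -12 - 3*K
b(w, F) = 3 + 3*F/4 (b(w, F) = -(-12 - 3*F)/4 = 3 + 3*F/4)
n(Z) - b(1/(-45 + 4), -89) = (7 + (-11)²) - (3 + (¾)*(-89)) = (7 + 121) - (3 - 267/4) = 128 - 1*(-255/4) = 128 + 255/4 = 767/4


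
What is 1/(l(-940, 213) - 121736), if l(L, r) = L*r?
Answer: -1/321956 ≈ -3.1060e-6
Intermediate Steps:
1/(l(-940, 213) - 121736) = 1/(-940*213 - 121736) = 1/(-200220 - 121736) = 1/(-321956) = -1/321956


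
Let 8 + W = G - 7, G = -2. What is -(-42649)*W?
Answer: -725033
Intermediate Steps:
W = -17 (W = -8 + (-2 - 7) = -8 - 9 = -17)
-(-42649)*W = -(-42649)*(-17) = -1*725033 = -725033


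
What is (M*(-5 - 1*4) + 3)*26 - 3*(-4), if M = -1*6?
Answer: 1494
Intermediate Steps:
M = -6
(M*(-5 - 1*4) + 3)*26 - 3*(-4) = (-6*(-5 - 1*4) + 3)*26 - 3*(-4) = (-6*(-5 - 4) + 3)*26 + 12 = (-6*(-9) + 3)*26 + 12 = (54 + 3)*26 + 12 = 57*26 + 12 = 1482 + 12 = 1494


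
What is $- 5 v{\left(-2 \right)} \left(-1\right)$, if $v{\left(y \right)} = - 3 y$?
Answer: $30$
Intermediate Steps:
$- 5 v{\left(-2 \right)} \left(-1\right) = - 5 \left(\left(-3\right) \left(-2\right)\right) \left(-1\right) = \left(-5\right) 6 \left(-1\right) = \left(-30\right) \left(-1\right) = 30$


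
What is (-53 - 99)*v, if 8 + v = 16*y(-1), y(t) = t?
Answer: 3648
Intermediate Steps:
v = -24 (v = -8 + 16*(-1) = -8 - 16 = -24)
(-53 - 99)*v = (-53 - 99)*(-24) = -152*(-24) = 3648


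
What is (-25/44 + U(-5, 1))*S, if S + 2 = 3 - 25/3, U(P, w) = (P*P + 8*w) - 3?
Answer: -1295/6 ≈ -215.83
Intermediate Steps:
U(P, w) = -3 + P**2 + 8*w (U(P, w) = (P**2 + 8*w) - 3 = -3 + P**2 + 8*w)
S = -22/3 (S = -2 + (3 - 25/3) = -2 - 16/3 = -22/3 ≈ -7.3333)
(-25/44 + U(-5, 1))*S = (-25/44 + (-3 + (-5)**2 + 8*1))*(-22/3) = (-25*1/44 + (-3 + 25 + 8))*(-22/3) = (-25/44 + 30)*(-22/3) = (1295/44)*(-22/3) = -1295/6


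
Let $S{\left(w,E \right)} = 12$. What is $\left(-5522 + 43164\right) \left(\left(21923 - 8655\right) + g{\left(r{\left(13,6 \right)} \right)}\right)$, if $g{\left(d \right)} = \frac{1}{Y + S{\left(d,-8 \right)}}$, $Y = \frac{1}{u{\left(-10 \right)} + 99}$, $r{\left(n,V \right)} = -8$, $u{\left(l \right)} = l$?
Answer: $\frac{533898356002}{1069} \approx 4.9944 \cdot 10^{8}$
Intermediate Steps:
$Y = \frac{1}{89}$ ($Y = \frac{1}{-10 + 99} = \frac{1}{89} \approx 0.011236$)
$g{\left(d \right)} = \frac{89}{1069}$ ($g{\left(d \right)} = \frac{1}{\frac{1}{89} + 12} = \frac{1}{\frac{1069}{89}} = \frac{89}{1069}$)
$\left(-5522 + 43164\right) \left(\left(21923 - 8655\right) + g{\left(r{\left(13,6 \right)} \right)}\right) = \left(-5522 + 43164\right) \left(\left(21923 - 8655\right) + \frac{89}{1069}\right) = 37642 \left(13268 + \frac{89}{1069}\right) = 37642 \cdot \frac{14183581}{1069} = \frac{533898356002}{1069}$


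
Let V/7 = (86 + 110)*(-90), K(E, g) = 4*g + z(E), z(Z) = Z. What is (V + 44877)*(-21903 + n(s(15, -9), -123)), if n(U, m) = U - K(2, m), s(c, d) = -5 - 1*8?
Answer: 1684147878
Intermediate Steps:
s(c, d) = -13 (s(c, d) = -5 - 8 = -13)
K(E, g) = E + 4*g (K(E, g) = 4*g + E = E + 4*g)
n(U, m) = -2 + U - 4*m (n(U, m) = U - (2 + 4*m) = U + (-2 - 4*m) = -2 + U - 4*m)
V = -123480 (V = 7*((86 + 110)*(-90)) = 7*(196*(-90)) = 7*(-17640) = -123480)
(V + 44877)*(-21903 + n(s(15, -9), -123)) = (-123480 + 44877)*(-21903 + (-2 - 13 - 4*(-123))) = -78603*(-21903 + (-2 - 13 + 492)) = -78603*(-21903 + 477) = -78603*(-21426) = 1684147878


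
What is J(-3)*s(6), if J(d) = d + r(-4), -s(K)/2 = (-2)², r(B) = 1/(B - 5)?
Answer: 224/9 ≈ 24.889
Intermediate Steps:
r(B) = 1/(-5 + B)
s(K) = -8 (s(K) = -2*(-2)² = -2*4 = -8)
J(d) = -⅑ + d (J(d) = d + 1/(-5 - 4) = d + 1/(-9) = d - ⅑ = -⅑ + d)
J(-3)*s(6) = (-⅑ - 3)*(-8) = -28/9*(-8) = 224/9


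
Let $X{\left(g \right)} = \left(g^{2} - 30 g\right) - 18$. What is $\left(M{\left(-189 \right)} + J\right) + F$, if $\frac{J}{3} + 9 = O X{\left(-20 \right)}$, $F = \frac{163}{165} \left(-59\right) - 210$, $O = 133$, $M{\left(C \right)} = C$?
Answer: $\frac{64570063}{165} \approx 3.9133 \cdot 10^{5}$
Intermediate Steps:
$X{\left(g \right)} = -18 + g^{2} - 30 g$
$F = - \frac{44267}{165}$ ($F = 163 \cdot \frac{1}{165} \left(-59\right) - 210 = \frac{163}{165} \left(-59\right) - 210 = - \frac{9617}{165} - 210 = - \frac{44267}{165} \approx -268.28$)
$J = 391791$ ($J = -27 + 3 \cdot 133 \left(-18 + \left(-20\right)^{2} - -600\right) = -27 + 3 \cdot 133 \left(-18 + 400 + 600\right) = -27 + 3 \cdot 133 \cdot 982 = -27 + 3 \cdot 130606 = -27 + 391818 = 391791$)
$\left(M{\left(-189 \right)} + J\right) + F = \left(-189 + 391791\right) - \frac{44267}{165} = 391602 - \frac{44267}{165} = \frac{64570063}{165}$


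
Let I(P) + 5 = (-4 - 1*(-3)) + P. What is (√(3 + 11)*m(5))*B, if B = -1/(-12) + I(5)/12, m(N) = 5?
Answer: 0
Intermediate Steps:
I(P) = -6 + P (I(P) = -5 + ((-4 - 1*(-3)) + P) = -5 + ((-4 + 3) + P) = -5 + (-1 + P) = -6 + P)
B = 0 (B = -1/(-12) + (-6 + 5)/12 = -1*(-1/12) - 1*1/12 = 1/12 - 1/12 = 0)
(√(3 + 11)*m(5))*B = (√(3 + 11)*5)*0 = (√14*5)*0 = (5*√14)*0 = 0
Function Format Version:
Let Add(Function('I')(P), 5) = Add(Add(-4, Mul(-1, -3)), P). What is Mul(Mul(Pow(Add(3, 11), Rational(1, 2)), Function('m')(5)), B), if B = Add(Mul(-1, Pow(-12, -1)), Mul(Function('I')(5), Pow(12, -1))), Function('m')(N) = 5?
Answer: 0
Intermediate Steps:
Function('I')(P) = Add(-6, P) (Function('I')(P) = Add(-5, Add(Add(-4, Mul(-1, -3)), P)) = Add(-5, Add(Add(-4, 3), P)) = Add(-5, Add(-1, P)) = Add(-6, P))
B = 0 (B = Add(Mul(-1, Pow(-12, -1)), Mul(Add(-6, 5), Pow(12, -1))) = Add(Mul(-1, Rational(-1, 12)), Mul(-1, Rational(1, 12))) = Add(Rational(1, 12), Rational(-1, 12)) = 0)
Mul(Mul(Pow(Add(3, 11), Rational(1, 2)), Function('m')(5)), B) = Mul(Mul(Pow(Add(3, 11), Rational(1, 2)), 5), 0) = Mul(Mul(Pow(14, Rational(1, 2)), 5), 0) = Mul(Mul(5, Pow(14, Rational(1, 2))), 0) = 0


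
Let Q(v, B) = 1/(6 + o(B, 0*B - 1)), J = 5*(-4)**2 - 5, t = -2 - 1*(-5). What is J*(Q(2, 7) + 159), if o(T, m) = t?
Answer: 35800/3 ≈ 11933.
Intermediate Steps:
t = 3 (t = -2 + 5 = 3)
o(T, m) = 3
J = 75 (J = 5*16 - 5 = 80 - 5 = 75)
Q(v, B) = 1/9 (Q(v, B) = 1/(6 + 3) = 1/9)
J*(Q(2, 7) + 159) = 75*(1/9 + 159) = 75*(1432/9) = 35800/3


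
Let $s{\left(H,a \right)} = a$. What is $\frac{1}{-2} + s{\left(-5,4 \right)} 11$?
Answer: $\frac{87}{2} \approx 43.5$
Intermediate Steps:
$\frac{1}{-2} + s{\left(-5,4 \right)} 11 = \frac{1}{-2} + 4 \cdot 11 = - \frac{1}{2} + 44 = \frac{87}{2}$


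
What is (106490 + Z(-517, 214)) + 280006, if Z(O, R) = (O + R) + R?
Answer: 386407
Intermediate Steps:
Z(O, R) = O + 2*R
(106490 + Z(-517, 214)) + 280006 = (106490 + (-517 + 2*214)) + 280006 = (106490 + (-517 + 428)) + 280006 = (106490 - 89) + 280006 = 106401 + 280006 = 386407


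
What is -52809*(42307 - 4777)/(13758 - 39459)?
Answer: 660640590/8567 ≈ 77115.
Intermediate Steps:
-52809*(42307 - 4777)/(13758 - 39459) = -52809/((-25701/37530)) = -52809/((-25701*1/37530)) = -52809/(-8567/12510) = -52809*(-12510/8567) = 660640590/8567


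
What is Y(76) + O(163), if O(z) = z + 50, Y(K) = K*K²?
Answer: 439189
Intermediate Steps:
Y(K) = K³
O(z) = 50 + z
Y(76) + O(163) = 76³ + (50 + 163) = 438976 + 213 = 439189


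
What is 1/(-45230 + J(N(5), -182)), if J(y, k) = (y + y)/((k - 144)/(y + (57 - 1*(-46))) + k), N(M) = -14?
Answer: -4131/186844507 ≈ -2.2109e-5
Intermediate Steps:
J(y, k) = 2*y/(k + (-144 + k)/(103 + y)) (J(y, k) = (2*y)/((-144 + k)/(y + (57 + 46)) + k) = (2*y)/((-144 + k)/(y + 103) + k) = (2*y)/((-144 + k)/(103 + y) + k) = (2*y)/(k + (-144 + k)/(103 + y)) = 2*y/(k + (-144 + k)/(103 + y)))
1/(-45230 + J(N(5), -182)) = 1/(-45230 + 2*(-14)*(103 - 14)/(-144 + 104*(-182) - 182*(-14))) = 1/(-45230 + 2*(-14)*89/(-144 - 18928 + 2548)) = 1/(-45230 + 2*(-14)*89/(-16524)) = 1/(-45230 + 2*(-14)*(-1/16524)*89) = 1/(-45230 + 623/4131) = 1/(-186844507/4131) = -4131/186844507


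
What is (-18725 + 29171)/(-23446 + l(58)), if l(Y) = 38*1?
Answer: -5223/11704 ≈ -0.44626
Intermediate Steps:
l(Y) = 38
(-18725 + 29171)/(-23446 + l(58)) = (-18725 + 29171)/(-23446 + 38) = 10446/(-23408) = 10446*(-1/23408) = -5223/11704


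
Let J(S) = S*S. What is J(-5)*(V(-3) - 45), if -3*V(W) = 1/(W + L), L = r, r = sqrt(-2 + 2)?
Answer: -10100/9 ≈ -1122.2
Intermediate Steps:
J(S) = S**2
r = 0 (r = sqrt(0) = 0)
L = 0
V(W) = -1/(3*W) (V(W) = -1/(3*(W + 0)) = -1/(3*W))
J(-5)*(V(-3) - 45) = (-5)**2*(-1/3/(-3) - 45) = 25*(-1/3*(-1/3) - 45) = 25*(1/9 - 45) = 25*(-404/9) = -10100/9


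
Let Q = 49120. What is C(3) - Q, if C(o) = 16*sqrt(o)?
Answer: -49120 + 16*sqrt(3) ≈ -49092.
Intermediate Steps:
C(3) - Q = 16*sqrt(3) - 1*49120 = 16*sqrt(3) - 49120 = -49120 + 16*sqrt(3)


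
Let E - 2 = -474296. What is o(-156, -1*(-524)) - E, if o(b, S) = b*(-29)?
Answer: 478818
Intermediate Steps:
E = -474294 (E = 2 - 474296 = -474294)
o(b, S) = -29*b
o(-156, -1*(-524)) - E = -29*(-156) - 1*(-474294) = 4524 + 474294 = 478818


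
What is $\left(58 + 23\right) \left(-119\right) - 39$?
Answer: $-9678$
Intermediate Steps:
$\left(58 + 23\right) \left(-119\right) - 39 = 81 \left(-119\right) - 39 = -9639 - 39 = -9678$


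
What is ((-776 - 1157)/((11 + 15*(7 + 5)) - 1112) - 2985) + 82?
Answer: -2671730/921 ≈ -2900.9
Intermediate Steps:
((-776 - 1157)/((11 + 15*(7 + 5)) - 1112) - 2985) + 82 = (-1933/((11 + 15*12) - 1112) - 2985) + 82 = (-1933/((11 + 180) - 1112) - 2985) + 82 = (-1933/(191 - 1112) - 2985) + 82 = (-1933/(-921) - 2985) + 82 = (-1933*(-1/921) - 2985) + 82 = (1933/921 - 2985) + 82 = -2747252/921 + 82 = -2671730/921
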